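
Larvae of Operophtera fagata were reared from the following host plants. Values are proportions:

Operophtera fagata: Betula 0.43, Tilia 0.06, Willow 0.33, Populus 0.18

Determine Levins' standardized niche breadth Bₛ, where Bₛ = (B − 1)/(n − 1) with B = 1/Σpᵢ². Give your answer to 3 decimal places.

Σpᵢ² = 0.43² + 0.06² + 0.33² + 0.18² = 0.1849 + 0.0036 + 0.1089 + 0.0324 = 0.3298
B = 1 / 0.3298 = 3.03214
Bₛ = (B − 1)/(n − 1) = (3.03214 − 1)/(4 − 1) = 2.03214/3 = 0.67738

0.677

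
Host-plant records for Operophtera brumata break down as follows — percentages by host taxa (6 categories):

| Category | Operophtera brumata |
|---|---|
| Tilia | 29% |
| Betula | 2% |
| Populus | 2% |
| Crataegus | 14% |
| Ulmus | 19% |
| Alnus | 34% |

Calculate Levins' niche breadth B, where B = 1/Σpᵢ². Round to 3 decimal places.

Convert percentages to proportions (divide by 100).
Σpᵢ² = 0.29² + 0.02² + 0.02² + 0.14² + 0.19² + 0.34² = 0.0841 + 0.0004 + 0.0004 + 0.0196 + 0.0361 + 0.1156 = 0.2562
B = 1 / 0.2562 = 3.90320

3.903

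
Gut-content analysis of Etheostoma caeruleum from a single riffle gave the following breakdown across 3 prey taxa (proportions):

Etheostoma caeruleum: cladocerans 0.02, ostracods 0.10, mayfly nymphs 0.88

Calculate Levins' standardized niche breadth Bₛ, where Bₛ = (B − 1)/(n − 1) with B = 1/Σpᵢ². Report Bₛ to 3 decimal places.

0.137

Σpᵢ² = 0.02² + 0.10² + 0.88² = 0.0004 + 0.0100 + 0.7744 = 0.7848
B = 1 / 0.7848 = 1.27421
Bₛ = (B − 1)/(n − 1) = (1.27421 − 1)/(3 − 1) = 0.27421/2 = 0.13711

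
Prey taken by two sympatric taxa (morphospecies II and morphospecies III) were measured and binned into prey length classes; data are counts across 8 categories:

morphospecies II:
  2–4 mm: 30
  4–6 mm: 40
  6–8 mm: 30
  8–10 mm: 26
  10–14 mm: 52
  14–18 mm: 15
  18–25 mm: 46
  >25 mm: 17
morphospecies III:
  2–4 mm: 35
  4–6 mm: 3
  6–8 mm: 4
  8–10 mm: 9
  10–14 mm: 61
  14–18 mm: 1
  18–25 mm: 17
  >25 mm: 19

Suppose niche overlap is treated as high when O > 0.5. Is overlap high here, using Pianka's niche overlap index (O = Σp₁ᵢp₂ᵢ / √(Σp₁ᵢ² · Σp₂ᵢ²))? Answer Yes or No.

Yes

Proportions for morphospecies II (n=256): 30/256=0.1172, 40/256=0.1563, 30/256=0.1172, 26/256=0.1016, 52/256=0.2031, 15/256=0.0586, 46/256=0.1797, 17/256=0.0664
Proportions for morphospecies III (n=149): 35/149=0.2349, 3/149=0.0201, 4/149=0.0268, 9/149=0.0604, 61/149=0.4094, 1/149=0.0067, 17/149=0.1141, 19/149=0.1275
Σ p₁ᵢp₂ᵢ = 0.027530 + 0.003142 + 0.003141 + 0.006137 + 0.083149 + 0.000393 + 0.020504 + 0.008466 = 0.152462
Σp_1ᵢ² = 0.1172² + 0.1563² + 0.1172² + 0.1016² + 0.2031² + 0.0586² + 0.1797² + 0.0664² = 0.013736 + 0.024430 + 0.013736 + 0.010323 + 0.041250 + 0.003434 + 0.032292 + 0.004409 = 0.143610
Σp_2ᵢ² = 0.2349² + 0.0201² + 0.0268² + 0.0604² + 0.4094² + 0.0067² + 0.1141² + 0.1275² = 0.055178 + 0.000404 + 0.000718 + 0.003648 + 0.167608 + 0.000045 + 0.013019 + 0.016256 = 0.256876
O = 0.152462 / √(0.143610 × 0.256876) = 0.152462 / 0.1920676 = 0.7938
O = 0.7938 > 0.5 → Yes.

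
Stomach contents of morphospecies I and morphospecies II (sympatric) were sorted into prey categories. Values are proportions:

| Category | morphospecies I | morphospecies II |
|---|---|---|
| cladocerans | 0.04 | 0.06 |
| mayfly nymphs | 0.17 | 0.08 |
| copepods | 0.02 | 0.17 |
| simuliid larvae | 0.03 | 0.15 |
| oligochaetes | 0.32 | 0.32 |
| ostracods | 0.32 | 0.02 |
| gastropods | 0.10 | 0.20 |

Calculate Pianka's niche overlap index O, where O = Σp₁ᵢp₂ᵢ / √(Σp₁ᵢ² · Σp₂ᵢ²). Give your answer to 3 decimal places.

Σ p₁ᵢp₂ᵢ = 0.0024 + 0.0136 + 0.0034 + 0.0045 + 0.1024 + 0.0064 + 0.0200 = 0.1527
Σp_1ᵢ² = 0.04² + 0.17² + 0.02² + 0.03² + 0.32² + 0.32² + 0.10² = 0.0016 + 0.0289 + 0.0004 + 0.0009 + 0.1024 + 0.1024 + 0.0100 = 0.2466
Σp_2ᵢ² = 0.06² + 0.08² + 0.17² + 0.15² + 0.32² + 0.02² + 0.20² = 0.0036 + 0.0064 + 0.0289 + 0.0225 + 0.1024 + 0.0004 + 0.0400 = 0.2042
O = 0.1527 / √(0.2466 × 0.2042) = 0.1527 / 0.224401 = 0.68048

0.680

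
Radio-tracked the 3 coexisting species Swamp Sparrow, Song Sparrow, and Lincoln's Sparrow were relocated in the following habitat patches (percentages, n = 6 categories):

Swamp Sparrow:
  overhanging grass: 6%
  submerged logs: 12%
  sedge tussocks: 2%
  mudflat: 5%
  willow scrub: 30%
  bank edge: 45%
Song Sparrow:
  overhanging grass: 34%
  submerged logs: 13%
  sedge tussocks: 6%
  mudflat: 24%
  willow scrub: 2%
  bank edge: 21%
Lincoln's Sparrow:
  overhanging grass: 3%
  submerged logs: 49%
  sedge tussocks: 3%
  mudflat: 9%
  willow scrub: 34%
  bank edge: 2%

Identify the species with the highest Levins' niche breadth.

Song Sparrow

Convert percentages to proportions (divide by 100).
Σp_Swamᵢ² = 0.06² + 0.12² + 0.02² + 0.05² + 0.30² + 0.45² = 0.0036 + 0.0144 + 0.0004 + 0.0025 + 0.0900 + 0.2025 = 0.3134
B_Swam = 1 / 0.3134 = 3.1908
Σp_Songᵢ² = 0.34² + 0.13² + 0.06² + 0.24² + 0.02² + 0.21² = 0.1156 + 0.0169 + 0.0036 + 0.0576 + 0.0004 + 0.0441 = 0.2382
B_Song = 1 / 0.2382 = 4.1982
Σp_Lincᵢ² = 0.03² + 0.49² + 0.03² + 0.09² + 0.34² + 0.02² = 0.0009 + 0.2401 + 0.0009 + 0.0081 + 0.1156 + 0.0004 = 0.3660
B_Linc = 1 / 0.3660 = 2.7322
Highest B → broadest niche (most generalist): Song Sparrow (B = 4.20).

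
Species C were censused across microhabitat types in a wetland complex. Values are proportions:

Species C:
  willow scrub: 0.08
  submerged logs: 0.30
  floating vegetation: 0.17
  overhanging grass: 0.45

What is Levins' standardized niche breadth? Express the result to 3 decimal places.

Σpᵢ² = 0.08² + 0.30² + 0.17² + 0.45² = 0.0064 + 0.0900 + 0.0289 + 0.2025 = 0.3278
B = 1 / 0.3278 = 3.05064
Bₛ = (B − 1)/(n − 1) = (3.05064 − 1)/(4 − 1) = 2.05064/3 = 0.68355

0.684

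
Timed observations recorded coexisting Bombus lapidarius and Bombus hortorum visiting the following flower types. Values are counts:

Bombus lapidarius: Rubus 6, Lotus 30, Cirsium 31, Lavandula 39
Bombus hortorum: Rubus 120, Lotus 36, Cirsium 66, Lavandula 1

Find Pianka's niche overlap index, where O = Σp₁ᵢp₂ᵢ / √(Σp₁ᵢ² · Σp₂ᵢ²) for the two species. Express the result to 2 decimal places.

0.47

Proportions for Bombus lapidarius (n=106): 6/106=0.0566, 30/106=0.2830, 31/106=0.2925, 39/106=0.3679
Proportions for Bombus hortorum (n=223): 120/223=0.5381, 36/223=0.1614, 66/223=0.2960, 1/223=0.0045
Σ p₁ᵢp₂ᵢ = 0.030456 + 0.045676 + 0.086580 + 0.001656 = 0.164368
Σp_1ᵢ² = 0.0566² + 0.2830² + 0.2925² + 0.3679² = 0.003204 + 0.080089 + 0.085556 + 0.135350 = 0.304199
Σp_2ᵢ² = 0.5381² + 0.1614² + 0.2960² + 0.0045² = 0.289552 + 0.026050 + 0.087616 + 0.000020 = 0.403238
O = 0.164368 / √(0.304199 × 0.403238) = 0.164368 / 0.3502351 = 0.4693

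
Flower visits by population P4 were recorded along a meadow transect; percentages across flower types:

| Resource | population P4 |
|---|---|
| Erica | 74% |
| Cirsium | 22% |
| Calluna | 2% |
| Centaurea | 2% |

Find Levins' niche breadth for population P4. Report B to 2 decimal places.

1.68

Convert percentages to proportions (divide by 100).
Σpᵢ² = 0.74² + 0.22² + 0.02² + 0.02² = 0.5476 + 0.0484 + 0.0004 + 0.0004 = 0.5968
B = 1 / 0.5968 = 1.6756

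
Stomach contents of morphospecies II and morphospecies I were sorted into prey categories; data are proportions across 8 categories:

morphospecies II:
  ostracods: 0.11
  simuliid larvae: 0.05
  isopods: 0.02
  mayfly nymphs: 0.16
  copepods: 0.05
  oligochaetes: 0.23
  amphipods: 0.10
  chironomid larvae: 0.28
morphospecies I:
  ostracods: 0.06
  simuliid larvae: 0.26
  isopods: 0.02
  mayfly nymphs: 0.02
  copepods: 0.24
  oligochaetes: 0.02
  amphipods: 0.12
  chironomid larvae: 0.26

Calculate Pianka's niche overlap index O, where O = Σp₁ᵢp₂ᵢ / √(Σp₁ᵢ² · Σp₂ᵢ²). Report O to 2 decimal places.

Σ p₁ᵢp₂ᵢ = 0.0066 + 0.0130 + 0.0004 + 0.0032 + 0.0120 + 0.0046 + 0.0120 + 0.0728 = 0.1246
Σp_1ᵢ² = 0.11² + 0.05² + 0.02² + 0.16² + 0.05² + 0.23² + 0.10² + 0.28² = 0.0121 + 0.0025 + 0.0004 + 0.0256 + 0.0025 + 0.0529 + 0.0100 + 0.0784 = 0.1844
Σp_2ᵢ² = 0.06² + 0.26² + 0.02² + 0.02² + 0.24² + 0.02² + 0.12² + 0.26² = 0.0036 + 0.0676 + 0.0004 + 0.0004 + 0.0576 + 0.0004 + 0.0144 + 0.0676 = 0.2120
O = 0.1246 / √(0.1844 × 0.2120) = 0.1246 / 0.19772 = 0.6302

0.63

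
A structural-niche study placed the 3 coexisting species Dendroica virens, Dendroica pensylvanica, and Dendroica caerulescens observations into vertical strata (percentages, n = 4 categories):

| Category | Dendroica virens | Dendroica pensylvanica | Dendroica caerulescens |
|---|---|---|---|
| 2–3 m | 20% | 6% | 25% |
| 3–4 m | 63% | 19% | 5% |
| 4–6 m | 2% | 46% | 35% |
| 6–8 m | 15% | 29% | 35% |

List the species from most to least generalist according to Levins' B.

Convert percentages to proportions (divide by 100).
Σp_vireᵢ² = 0.20² + 0.63² + 0.02² + 0.15² = 0.0400 + 0.3969 + 0.0004 + 0.0225 = 0.4598
B_vire = 1 / 0.4598 = 2.1749
Σp_pensᵢ² = 0.06² + 0.19² + 0.46² + 0.29² = 0.0036 + 0.0361 + 0.2116 + 0.0841 = 0.3354
B_pens = 1 / 0.3354 = 2.9815
Σp_caerᵢ² = 0.25² + 0.05² + 0.35² + 0.35² = 0.0625 + 0.0025 + 0.1225 + 0.1225 = 0.3100
B_caer = 1 / 0.3100 = 3.2258
Ranking by B (broadest → narrowest): Dendroica caerulescens (3.23) > Dendroica pensylvanica (2.98) > Dendroica virens (2.17)

Dendroica caerulescens > Dendroica pensylvanica > Dendroica virens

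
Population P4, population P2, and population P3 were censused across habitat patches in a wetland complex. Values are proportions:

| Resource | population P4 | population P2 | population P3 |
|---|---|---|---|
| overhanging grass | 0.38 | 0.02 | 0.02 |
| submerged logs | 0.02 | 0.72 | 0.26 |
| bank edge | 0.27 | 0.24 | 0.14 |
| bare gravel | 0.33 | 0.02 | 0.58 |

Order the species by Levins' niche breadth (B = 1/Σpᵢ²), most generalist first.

population P4 > population P3 > population P2

Σp_P4ᵢ² = 0.38² + 0.02² + 0.27² + 0.33² = 0.1444 + 0.0004 + 0.0729 + 0.1089 = 0.3266
B_P4 = 1 / 0.3266 = 3.0618
Σp_P2ᵢ² = 0.02² + 0.72² + 0.24² + 0.02² = 0.0004 + 0.5184 + 0.0576 + 0.0004 = 0.5768
B_P2 = 1 / 0.5768 = 1.7337
Σp_P3ᵢ² = 0.02² + 0.26² + 0.14² + 0.58² = 0.0004 + 0.0676 + 0.0196 + 0.3364 = 0.4240
B_P3 = 1 / 0.4240 = 2.3585
Ranking by B (broadest → narrowest): population P4 (3.06) > population P3 (2.36) > population P2 (1.73)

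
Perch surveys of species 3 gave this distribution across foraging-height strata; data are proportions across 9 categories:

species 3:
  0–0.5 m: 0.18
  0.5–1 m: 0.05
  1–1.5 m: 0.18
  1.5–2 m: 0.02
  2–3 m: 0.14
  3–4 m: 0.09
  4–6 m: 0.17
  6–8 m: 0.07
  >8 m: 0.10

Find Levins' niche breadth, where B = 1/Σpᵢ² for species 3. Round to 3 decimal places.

Σpᵢ² = 0.18² + 0.05² + 0.18² + 0.02² + 0.14² + 0.09² + 0.17² + 0.07² + 0.10² = 0.0324 + 0.0025 + 0.0324 + 0.0004 + 0.0196 + 0.0081 + 0.0289 + 0.0049 + 0.0100 = 0.1392
B = 1 / 0.1392 = 7.18391

7.184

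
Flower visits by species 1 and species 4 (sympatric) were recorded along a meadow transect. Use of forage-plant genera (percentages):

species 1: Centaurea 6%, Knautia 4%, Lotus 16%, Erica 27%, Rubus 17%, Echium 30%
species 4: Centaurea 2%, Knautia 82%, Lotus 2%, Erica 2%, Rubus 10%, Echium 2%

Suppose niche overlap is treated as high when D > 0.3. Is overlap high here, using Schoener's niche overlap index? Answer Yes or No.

Convert percentages to proportions (divide by 100).
Σ|p₁ᵢ − p₂ᵢ| = 0.04 + 0.78 + 0.14 + 0.25 + 0.07 + 0.28 = 1.56
D = 1 − ½ × 1.56 = 1 − 0.780 = 0.2200
D = 0.2200 < 0.3 → No.

No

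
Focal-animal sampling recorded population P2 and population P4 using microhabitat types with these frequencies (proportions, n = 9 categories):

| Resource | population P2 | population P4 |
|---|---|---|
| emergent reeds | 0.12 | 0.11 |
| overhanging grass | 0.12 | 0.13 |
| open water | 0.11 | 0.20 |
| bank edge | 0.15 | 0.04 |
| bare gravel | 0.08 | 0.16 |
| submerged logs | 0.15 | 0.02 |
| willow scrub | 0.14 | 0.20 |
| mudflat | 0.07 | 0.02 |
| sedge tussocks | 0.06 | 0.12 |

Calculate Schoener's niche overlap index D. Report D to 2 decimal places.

0.70

Σ|p₁ᵢ − p₂ᵢ| = 0.01 + 0.01 + 0.09 + 0.11 + 0.08 + 0.13 + 0.06 + 0.05 + 0.06 = 0.60
D = 1 − ½ × 0.60 = 1 − 0.300 = 0.7000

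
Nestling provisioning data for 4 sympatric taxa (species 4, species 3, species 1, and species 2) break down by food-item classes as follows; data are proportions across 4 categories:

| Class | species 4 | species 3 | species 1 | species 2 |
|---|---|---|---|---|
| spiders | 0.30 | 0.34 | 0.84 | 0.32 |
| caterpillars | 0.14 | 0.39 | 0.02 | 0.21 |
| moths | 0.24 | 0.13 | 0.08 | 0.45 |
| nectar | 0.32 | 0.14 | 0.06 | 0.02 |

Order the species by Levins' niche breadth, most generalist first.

Σp_4ᵢ² = 0.30² + 0.14² + 0.24² + 0.32² = 0.0900 + 0.0196 + 0.0576 + 0.1024 = 0.2696
B_4 = 1 / 0.2696 = 3.7092
Σp_3ᵢ² = 0.34² + 0.39² + 0.13² + 0.14² = 0.1156 + 0.1521 + 0.0169 + 0.0196 = 0.3042
B_3 = 1 / 0.3042 = 3.2873
Σp_1ᵢ² = 0.84² + 0.02² + 0.08² + 0.06² = 0.7056 + 0.0004 + 0.0064 + 0.0036 = 0.7160
B_1 = 1 / 0.7160 = 1.3966
Σp_2ᵢ² = 0.32² + 0.21² + 0.45² + 0.02² = 0.1024 + 0.0441 + 0.2025 + 0.0004 = 0.3494
B_2 = 1 / 0.3494 = 2.8620
Ranking by B (broadest → narrowest): species 4 (3.71) > species 3 (3.29) > species 2 (2.86) > species 1 (1.40)

species 4 > species 3 > species 2 > species 1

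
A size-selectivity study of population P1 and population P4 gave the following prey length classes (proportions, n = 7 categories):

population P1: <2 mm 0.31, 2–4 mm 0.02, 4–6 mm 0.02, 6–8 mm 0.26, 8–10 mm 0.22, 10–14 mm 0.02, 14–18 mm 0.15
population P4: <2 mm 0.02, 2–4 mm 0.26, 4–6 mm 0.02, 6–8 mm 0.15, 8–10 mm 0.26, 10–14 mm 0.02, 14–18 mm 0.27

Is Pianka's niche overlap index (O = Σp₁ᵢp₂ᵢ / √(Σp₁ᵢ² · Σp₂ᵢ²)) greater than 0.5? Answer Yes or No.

Σ p₁ᵢp₂ᵢ = 0.0062 + 0.0052 + 0.0004 + 0.0390 + 0.0572 + 0.0004 + 0.0405 = 0.1489
Σp_1ᵢ² = 0.31² + 0.02² + 0.02² + 0.26² + 0.22² + 0.02² + 0.15² = 0.0961 + 0.0004 + 0.0004 + 0.0676 + 0.0484 + 0.0004 + 0.0225 = 0.2358
Σp_2ᵢ² = 0.02² + 0.26² + 0.02² + 0.15² + 0.26² + 0.02² + 0.27² = 0.0004 + 0.0676 + 0.0004 + 0.0225 + 0.0676 + 0.0004 + 0.0729 = 0.2318
O = 0.1489 / √(0.2358 × 0.2318) = 0.1489 / 0.23379 = 0.6369
O = 0.6369 > 0.5 → Yes.

Yes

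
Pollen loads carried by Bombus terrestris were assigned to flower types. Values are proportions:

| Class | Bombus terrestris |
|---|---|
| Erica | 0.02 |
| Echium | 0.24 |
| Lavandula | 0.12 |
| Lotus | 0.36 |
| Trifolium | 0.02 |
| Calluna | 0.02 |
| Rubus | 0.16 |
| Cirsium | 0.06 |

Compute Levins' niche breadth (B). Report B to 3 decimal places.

4.310

Σpᵢ² = 0.02² + 0.24² + 0.12² + 0.36² + 0.02² + 0.02² + 0.16² + 0.06² = 0.0004 + 0.0576 + 0.0144 + 0.1296 + 0.0004 + 0.0004 + 0.0256 + 0.0036 = 0.2320
B = 1 / 0.2320 = 4.31034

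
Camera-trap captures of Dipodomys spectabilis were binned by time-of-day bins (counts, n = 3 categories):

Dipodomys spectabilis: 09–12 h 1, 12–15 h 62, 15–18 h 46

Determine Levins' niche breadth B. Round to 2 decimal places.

1.99

Proportions for Dipodomys spectabilis (n=109): 1/109=0.0092, 62/109=0.5688, 46/109=0.4220
Σpᵢ² = 0.0092² + 0.5688² + 0.4220² = 0.000085 + 0.323533 + 0.178084 = 0.501702
B = 1 / 0.501702 = 1.9932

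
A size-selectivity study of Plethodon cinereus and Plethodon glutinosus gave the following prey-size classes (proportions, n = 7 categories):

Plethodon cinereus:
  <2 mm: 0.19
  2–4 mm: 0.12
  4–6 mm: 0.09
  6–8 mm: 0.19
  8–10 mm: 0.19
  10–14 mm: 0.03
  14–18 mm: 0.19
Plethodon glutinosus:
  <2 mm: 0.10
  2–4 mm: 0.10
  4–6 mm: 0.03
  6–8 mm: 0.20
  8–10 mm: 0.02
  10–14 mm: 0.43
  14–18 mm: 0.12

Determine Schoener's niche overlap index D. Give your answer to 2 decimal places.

0.59

Σ|p₁ᵢ − p₂ᵢ| = 0.09 + 0.02 + 0.06 + 0.01 + 0.17 + 0.40 + 0.07 = 0.82
D = 1 − ½ × 0.82 = 1 − 0.410 = 0.5900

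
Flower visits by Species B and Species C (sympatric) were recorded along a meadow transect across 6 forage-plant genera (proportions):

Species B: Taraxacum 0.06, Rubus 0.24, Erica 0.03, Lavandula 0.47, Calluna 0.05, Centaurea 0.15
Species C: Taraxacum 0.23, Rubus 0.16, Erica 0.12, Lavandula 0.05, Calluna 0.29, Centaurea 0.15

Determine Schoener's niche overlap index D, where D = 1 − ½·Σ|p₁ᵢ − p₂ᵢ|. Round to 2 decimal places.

0.50

Σ|p₁ᵢ − p₂ᵢ| = 0.17 + 0.08 + 0.09 + 0.42 + 0.24 + 0.00 = 1.00
D = 1 − ½ × 1.00 = 1 − 0.500 = 0.5000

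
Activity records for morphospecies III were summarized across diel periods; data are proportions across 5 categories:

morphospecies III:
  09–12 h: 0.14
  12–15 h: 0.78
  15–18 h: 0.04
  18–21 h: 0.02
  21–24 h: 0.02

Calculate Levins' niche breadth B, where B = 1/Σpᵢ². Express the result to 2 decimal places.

Σpᵢ² = 0.14² + 0.78² + 0.04² + 0.02² + 0.02² = 0.0196 + 0.6084 + 0.0016 + 0.0004 + 0.0004 = 0.6304
B = 1 / 0.6304 = 1.5863

1.59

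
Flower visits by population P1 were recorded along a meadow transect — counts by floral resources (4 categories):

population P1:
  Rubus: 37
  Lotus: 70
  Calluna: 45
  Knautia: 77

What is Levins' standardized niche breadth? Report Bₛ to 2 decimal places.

Proportions for population P1 (n=229): 37/229=0.1616, 70/229=0.3057, 45/229=0.1965, 77/229=0.3362
Σpᵢ² = 0.1616² + 0.3057² + 0.1965² + 0.3362² = 0.026115 + 0.093452 + 0.038612 + 0.113030 = 0.271209
B = 1 / 0.271209 = 3.6872
Bₛ = (B − 1)/(n − 1) = (3.6872 − 1)/(4 − 1) = 2.6872/3 = 0.8957

0.90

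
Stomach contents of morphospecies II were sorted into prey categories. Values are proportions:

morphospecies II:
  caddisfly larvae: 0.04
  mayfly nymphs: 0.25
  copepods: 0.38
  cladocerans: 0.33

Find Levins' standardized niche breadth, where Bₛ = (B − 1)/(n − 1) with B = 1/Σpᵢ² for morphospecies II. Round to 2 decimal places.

Σpᵢ² = 0.04² + 0.25² + 0.38² + 0.33² = 0.0016 + 0.0625 + 0.1444 + 0.1089 = 0.3174
B = 1 / 0.3174 = 3.1506
Bₛ = (B − 1)/(n − 1) = (3.1506 − 1)/(4 − 1) = 2.1506/3 = 0.7169

0.72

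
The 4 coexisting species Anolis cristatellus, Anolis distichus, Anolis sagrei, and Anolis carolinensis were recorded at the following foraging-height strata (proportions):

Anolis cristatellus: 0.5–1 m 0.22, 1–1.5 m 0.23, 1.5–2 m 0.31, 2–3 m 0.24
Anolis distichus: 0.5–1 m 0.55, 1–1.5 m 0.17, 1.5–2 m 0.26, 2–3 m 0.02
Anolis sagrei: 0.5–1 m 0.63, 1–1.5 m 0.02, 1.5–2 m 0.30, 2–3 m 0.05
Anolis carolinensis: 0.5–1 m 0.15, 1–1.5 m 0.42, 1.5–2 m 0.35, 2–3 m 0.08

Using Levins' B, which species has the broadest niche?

Anolis cristatellus

Σp_crisᵢ² = 0.22² + 0.23² + 0.31² + 0.24² = 0.0484 + 0.0529 + 0.0961 + 0.0576 = 0.2550
B_cris = 1 / 0.2550 = 3.9216
Σp_distᵢ² = 0.55² + 0.17² + 0.26² + 0.02² = 0.3025 + 0.0289 + 0.0676 + 0.0004 = 0.3994
B_dist = 1 / 0.3994 = 2.5038
Σp_sagrᵢ² = 0.63² + 0.02² + 0.30² + 0.05² = 0.3969 + 0.0004 + 0.0900 + 0.0025 = 0.4898
B_sagr = 1 / 0.4898 = 2.0416
Σp_caroᵢ² = 0.15² + 0.42² + 0.35² + 0.08² = 0.0225 + 0.1764 + 0.1225 + 0.0064 = 0.3278
B_caro = 1 / 0.3278 = 3.0506
Highest B → broadest niche (most generalist): Anolis cristatellus (B = 3.92).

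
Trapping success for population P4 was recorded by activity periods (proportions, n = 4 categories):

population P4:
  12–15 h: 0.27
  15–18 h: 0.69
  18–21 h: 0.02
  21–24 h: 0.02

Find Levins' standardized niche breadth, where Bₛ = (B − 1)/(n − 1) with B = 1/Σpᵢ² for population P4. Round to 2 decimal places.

0.27

Σpᵢ² = 0.27² + 0.69² + 0.02² + 0.02² = 0.0729 + 0.4761 + 0.0004 + 0.0004 = 0.5498
B = 1 / 0.5498 = 1.8188
Bₛ = (B − 1)/(n − 1) = (1.8188 − 1)/(4 − 1) = 0.8188/3 = 0.2729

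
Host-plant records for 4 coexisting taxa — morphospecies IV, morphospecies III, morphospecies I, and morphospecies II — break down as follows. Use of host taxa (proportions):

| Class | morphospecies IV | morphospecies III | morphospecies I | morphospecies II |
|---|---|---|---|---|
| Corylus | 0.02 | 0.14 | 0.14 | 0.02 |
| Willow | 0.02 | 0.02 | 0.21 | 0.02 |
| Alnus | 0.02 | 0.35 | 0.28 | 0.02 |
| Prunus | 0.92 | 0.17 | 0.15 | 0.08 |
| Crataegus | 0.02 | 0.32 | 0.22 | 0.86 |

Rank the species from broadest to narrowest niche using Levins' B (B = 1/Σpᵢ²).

Σp_IVᵢ² = 0.02² + 0.02² + 0.02² + 0.92² + 0.02² = 0.0004 + 0.0004 + 0.0004 + 0.8464 + 0.0004 = 0.8480
B_IV = 1 / 0.8480 = 1.1792
Σp_IIIᵢ² = 0.14² + 0.02² + 0.35² + 0.17² + 0.32² = 0.0196 + 0.0004 + 0.1225 + 0.0289 + 0.1024 = 0.2738
B_III = 1 / 0.2738 = 3.6523
Σp_Iᵢ² = 0.14² + 0.21² + 0.28² + 0.15² + 0.22² = 0.0196 + 0.0441 + 0.0784 + 0.0225 + 0.0484 = 0.2130
B_I = 1 / 0.2130 = 4.6948
Σp_IIᵢ² = 0.02² + 0.02² + 0.02² + 0.08² + 0.86² = 0.0004 + 0.0004 + 0.0004 + 0.0064 + 0.7396 = 0.7472
B_II = 1 / 0.7472 = 1.3383
Ranking by B (broadest → narrowest): morphospecies I (4.69) > morphospecies III (3.65) > morphospecies II (1.34) > morphospecies IV (1.18)

morphospecies I > morphospecies III > morphospecies II > morphospecies IV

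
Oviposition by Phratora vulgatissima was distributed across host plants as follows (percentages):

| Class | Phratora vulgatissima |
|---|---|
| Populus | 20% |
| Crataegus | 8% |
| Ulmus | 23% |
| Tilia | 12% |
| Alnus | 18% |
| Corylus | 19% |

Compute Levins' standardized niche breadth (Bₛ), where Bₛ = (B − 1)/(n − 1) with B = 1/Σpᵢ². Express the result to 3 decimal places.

0.898

Convert percentages to proportions (divide by 100).
Σpᵢ² = 0.20² + 0.08² + 0.23² + 0.12² + 0.18² + 0.19² = 0.0400 + 0.0064 + 0.0529 + 0.0144 + 0.0324 + 0.0361 = 0.1822
B = 1 / 0.1822 = 5.48847
Bₛ = (B − 1)/(n − 1) = (5.48847 − 1)/(6 − 1) = 4.48847/5 = 0.89769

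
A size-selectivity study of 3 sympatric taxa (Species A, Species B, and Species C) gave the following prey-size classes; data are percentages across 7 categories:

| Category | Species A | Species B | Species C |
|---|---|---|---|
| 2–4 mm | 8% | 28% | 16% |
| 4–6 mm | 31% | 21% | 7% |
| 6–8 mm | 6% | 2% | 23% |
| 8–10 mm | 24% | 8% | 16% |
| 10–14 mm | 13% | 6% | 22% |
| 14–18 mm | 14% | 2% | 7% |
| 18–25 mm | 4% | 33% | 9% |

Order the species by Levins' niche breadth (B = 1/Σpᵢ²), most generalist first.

Convert percentages to proportions (divide by 100).
Σp_Aᵢ² = 0.08² + 0.31² + 0.06² + 0.24² + 0.13² + 0.14² + 0.04² = 0.0064 + 0.0961 + 0.0036 + 0.0576 + 0.0169 + 0.0196 + 0.0016 = 0.2018
B_A = 1 / 0.2018 = 4.9554
Σp_Bᵢ² = 0.28² + 0.21² + 0.02² + 0.08² + 0.06² + 0.02² + 0.33² = 0.0784 + 0.0441 + 0.0004 + 0.0064 + 0.0036 + 0.0004 + 0.1089 = 0.2422
B_B = 1 / 0.2422 = 4.1288
Σp_Cᵢ² = 0.16² + 0.07² + 0.23² + 0.16² + 0.22² + 0.07² + 0.09² = 0.0256 + 0.0049 + 0.0529 + 0.0256 + 0.0484 + 0.0049 + 0.0081 = 0.1704
B_C = 1 / 0.1704 = 5.8685
Ranking by B (broadest → narrowest): Species C (5.87) > Species A (4.96) > Species B (4.13)

Species C > Species A > Species B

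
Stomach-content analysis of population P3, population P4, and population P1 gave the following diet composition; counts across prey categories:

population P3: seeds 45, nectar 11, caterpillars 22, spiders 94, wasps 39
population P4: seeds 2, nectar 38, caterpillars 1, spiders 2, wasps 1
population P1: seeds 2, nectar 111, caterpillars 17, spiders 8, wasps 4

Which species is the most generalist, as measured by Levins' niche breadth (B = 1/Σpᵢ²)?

population P3

Proportions for population P3 (n=211): 45/211=0.2133, 11/211=0.0521, 22/211=0.1043, 94/211=0.4455, 39/211=0.1848
Proportions for population P4 (n=44): 2/44=0.0455, 38/44=0.8636, 1/44=0.0227, 2/44=0.0455, 1/44=0.0227
Proportions for population P1 (n=142): 2/142=0.0141, 111/142=0.7817, 17/142=0.1197, 8/142=0.0563, 4/142=0.0282
Σp_P3ᵢ² = 0.2133² + 0.0521² + 0.1043² + 0.4455² + 0.1848² = 0.045497 + 0.002714 + 0.010878 + 0.198470 + 0.034151 = 0.291710
B_P3 = 1 / 0.291710 = 3.4281
Σp_P4ᵢ² = 0.0455² + 0.8636² + 0.0227² + 0.0455² + 0.0227² = 0.002070 + 0.745805 + 0.000515 + 0.002070 + 0.000515 = 0.750975
B_P4 = 1 / 0.750975 = 1.3316
Σp_P1ᵢ² = 0.0141² + 0.7817² + 0.1197² + 0.0563² + 0.0282² = 0.000199 + 0.611055 + 0.014328 + 0.003170 + 0.000795 = 0.629547
B_P1 = 1 / 0.629547 = 1.5884
Highest B → broadest niche (most generalist): population P3 (B = 3.43).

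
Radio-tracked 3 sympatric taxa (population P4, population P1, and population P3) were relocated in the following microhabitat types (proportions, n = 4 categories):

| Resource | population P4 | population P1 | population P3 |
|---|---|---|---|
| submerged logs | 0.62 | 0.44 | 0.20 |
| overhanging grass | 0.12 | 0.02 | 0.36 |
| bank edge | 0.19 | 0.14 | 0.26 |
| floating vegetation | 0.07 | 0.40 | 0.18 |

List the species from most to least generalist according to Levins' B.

population P3 > population P1 > population P4

Σp_P4ᵢ² = 0.62² + 0.12² + 0.19² + 0.07² = 0.3844 + 0.0144 + 0.0361 + 0.0049 = 0.4398
B_P4 = 1 / 0.4398 = 2.2738
Σp_P1ᵢ² = 0.44² + 0.02² + 0.14² + 0.40² = 0.1936 + 0.0004 + 0.0196 + 0.1600 = 0.3736
B_P1 = 1 / 0.3736 = 2.6767
Σp_P3ᵢ² = 0.20² + 0.36² + 0.26² + 0.18² = 0.0400 + 0.1296 + 0.0676 + 0.0324 = 0.2696
B_P3 = 1 / 0.2696 = 3.7092
Ranking by B (broadest → narrowest): population P3 (3.71) > population P1 (2.68) > population P4 (2.27)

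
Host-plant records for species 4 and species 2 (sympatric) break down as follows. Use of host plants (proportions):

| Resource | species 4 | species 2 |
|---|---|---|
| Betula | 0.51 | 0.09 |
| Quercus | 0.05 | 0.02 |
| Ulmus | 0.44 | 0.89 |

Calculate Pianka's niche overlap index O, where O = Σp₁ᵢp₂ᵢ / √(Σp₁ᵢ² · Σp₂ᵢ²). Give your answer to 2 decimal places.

Σ p₁ᵢp₂ᵢ = 0.0459 + 0.0010 + 0.3916 = 0.4385
Σp_1ᵢ² = 0.51² + 0.05² + 0.44² = 0.2601 + 0.0025 + 0.1936 = 0.4562
Σp_2ᵢ² = 0.09² + 0.02² + 0.89² = 0.0081 + 0.0004 + 0.7921 = 0.8006
O = 0.4385 / √(0.4562 × 0.8006) = 0.4385 / 0.60435 = 0.7256

0.73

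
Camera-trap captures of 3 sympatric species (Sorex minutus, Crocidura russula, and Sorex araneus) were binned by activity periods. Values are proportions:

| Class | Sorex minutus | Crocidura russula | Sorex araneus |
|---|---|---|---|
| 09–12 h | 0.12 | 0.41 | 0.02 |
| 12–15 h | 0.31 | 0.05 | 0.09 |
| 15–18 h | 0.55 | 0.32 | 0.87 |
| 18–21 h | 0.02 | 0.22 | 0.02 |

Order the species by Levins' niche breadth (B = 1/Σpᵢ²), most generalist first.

Σp_minuᵢ² = 0.12² + 0.31² + 0.55² + 0.02² = 0.0144 + 0.0961 + 0.3025 + 0.0004 = 0.4134
B_minu = 1 / 0.4134 = 2.4190
Σp_russᵢ² = 0.41² + 0.05² + 0.32² + 0.22² = 0.1681 + 0.0025 + 0.1024 + 0.0484 = 0.3214
B_russ = 1 / 0.3214 = 3.1114
Σp_aranᵢ² = 0.02² + 0.09² + 0.87² + 0.02² = 0.0004 + 0.0081 + 0.7569 + 0.0004 = 0.7658
B_aran = 1 / 0.7658 = 1.3058
Ranking by B (broadest → narrowest): Crocidura russula (3.11) > Sorex minutus (2.42) > Sorex araneus (1.31)

Crocidura russula > Sorex minutus > Sorex araneus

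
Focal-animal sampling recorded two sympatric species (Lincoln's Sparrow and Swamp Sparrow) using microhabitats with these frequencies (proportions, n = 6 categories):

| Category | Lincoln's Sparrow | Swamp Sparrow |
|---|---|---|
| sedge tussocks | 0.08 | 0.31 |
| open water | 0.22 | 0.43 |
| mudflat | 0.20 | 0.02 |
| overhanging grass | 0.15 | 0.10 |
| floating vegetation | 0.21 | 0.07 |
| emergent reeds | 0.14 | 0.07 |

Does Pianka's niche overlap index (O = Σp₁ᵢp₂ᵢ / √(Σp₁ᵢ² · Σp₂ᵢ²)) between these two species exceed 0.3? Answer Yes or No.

Σ p₁ᵢp₂ᵢ = 0.0248 + 0.0946 + 0.0040 + 0.0150 + 0.0147 + 0.0098 = 0.1629
Σp_1ᵢ² = 0.08² + 0.22² + 0.20² + 0.15² + 0.21² + 0.14² = 0.0064 + 0.0484 + 0.0400 + 0.0225 + 0.0441 + 0.0196 = 0.1810
Σp_2ᵢ² = 0.31² + 0.43² + 0.02² + 0.10² + 0.07² + 0.07² = 0.0961 + 0.1849 + 0.0004 + 0.0100 + 0.0049 + 0.0049 = 0.3012
O = 0.1629 / √(0.1810 × 0.3012) = 0.1629 / 0.23349 = 0.6977
O = 0.6977 > 0.3 → Yes.

Yes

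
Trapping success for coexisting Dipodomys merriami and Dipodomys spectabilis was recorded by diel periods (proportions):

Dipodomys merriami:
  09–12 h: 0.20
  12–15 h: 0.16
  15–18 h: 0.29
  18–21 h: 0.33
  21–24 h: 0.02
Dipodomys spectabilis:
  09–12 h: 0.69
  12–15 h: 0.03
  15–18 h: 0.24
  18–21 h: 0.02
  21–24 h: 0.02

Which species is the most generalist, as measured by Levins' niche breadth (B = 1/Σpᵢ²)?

Σp_merrᵢ² = 0.20² + 0.16² + 0.29² + 0.33² + 0.02² = 0.0400 + 0.0256 + 0.0841 + 0.1089 + 0.0004 = 0.2590
B_merr = 1 / 0.2590 = 3.8610
Σp_specᵢ² = 0.69² + 0.03² + 0.24² + 0.02² + 0.02² = 0.4761 + 0.0009 + 0.0576 + 0.0004 + 0.0004 = 0.5354
B_spec = 1 / 0.5354 = 1.8678
Highest B → broadest niche (most generalist): Dipodomys merriami (B = 3.86).

Dipodomys merriami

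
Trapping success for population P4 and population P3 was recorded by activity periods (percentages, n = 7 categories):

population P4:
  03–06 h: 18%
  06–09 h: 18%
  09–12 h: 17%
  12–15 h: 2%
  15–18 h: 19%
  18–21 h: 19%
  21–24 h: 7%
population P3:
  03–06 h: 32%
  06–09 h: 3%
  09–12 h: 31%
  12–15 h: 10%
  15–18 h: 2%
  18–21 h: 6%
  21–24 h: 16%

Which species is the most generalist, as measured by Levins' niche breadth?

population P4

Convert percentages to proportions (divide by 100).
Σp_P4ᵢ² = 0.18² + 0.18² + 0.17² + 0.02² + 0.19² + 0.19² + 0.07² = 0.0324 + 0.0324 + 0.0289 + 0.0004 + 0.0361 + 0.0361 + 0.0049 = 0.1712
B_P4 = 1 / 0.1712 = 5.8411
Σp_P3ᵢ² = 0.32² + 0.03² + 0.31² + 0.10² + 0.02² + 0.06² + 0.16² = 0.1024 + 0.0009 + 0.0961 + 0.0100 + 0.0004 + 0.0036 + 0.0256 = 0.2390
B_P3 = 1 / 0.2390 = 4.1841
Highest B → broadest niche (most generalist): population P4 (B = 5.84).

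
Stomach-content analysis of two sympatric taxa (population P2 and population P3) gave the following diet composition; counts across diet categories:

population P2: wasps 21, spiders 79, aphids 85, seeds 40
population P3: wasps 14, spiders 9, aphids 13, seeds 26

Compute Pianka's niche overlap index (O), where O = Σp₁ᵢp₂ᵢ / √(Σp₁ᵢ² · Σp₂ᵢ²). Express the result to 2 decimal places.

Proportions for population P2 (n=225): 21/225=0.0933, 79/225=0.3511, 85/225=0.3778, 40/225=0.1778
Proportions for population P3 (n=62): 14/62=0.2258, 9/62=0.1452, 13/62=0.2097, 26/62=0.4194
Σ p₁ᵢp₂ᵢ = 0.021067 + 0.050980 + 0.079225 + 0.074569 = 0.225841
Σp_1ᵢ² = 0.0933² + 0.3511² + 0.3778² + 0.1778² = 0.008705 + 0.123271 + 0.142733 + 0.031613 = 0.306322
Σp_2ᵢ² = 0.2258² + 0.1452² + 0.2097² + 0.4194² = 0.050986 + 0.021083 + 0.043974 + 0.175896 = 0.291939
O = 0.225841 / √(0.306322 × 0.291939) = 0.225841 / 0.2990440 = 0.7552

0.76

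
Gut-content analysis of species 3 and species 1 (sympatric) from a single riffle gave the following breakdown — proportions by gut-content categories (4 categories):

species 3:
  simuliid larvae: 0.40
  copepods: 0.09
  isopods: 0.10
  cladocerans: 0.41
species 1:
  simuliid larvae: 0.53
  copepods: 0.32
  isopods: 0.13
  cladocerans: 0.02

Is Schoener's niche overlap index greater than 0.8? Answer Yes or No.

No

Σ|p₁ᵢ − p₂ᵢ| = 0.13 + 0.23 + 0.03 + 0.39 = 0.78
D = 1 − ½ × 0.78 = 1 − 0.390 = 0.6100
D = 0.6100 < 0.8 → No.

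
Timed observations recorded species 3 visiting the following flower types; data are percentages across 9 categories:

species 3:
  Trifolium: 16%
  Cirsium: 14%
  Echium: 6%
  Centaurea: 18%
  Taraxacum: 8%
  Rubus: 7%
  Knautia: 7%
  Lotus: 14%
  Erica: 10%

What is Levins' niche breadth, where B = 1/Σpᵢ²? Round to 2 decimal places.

7.87

Convert percentages to proportions (divide by 100).
Σpᵢ² = 0.16² + 0.14² + 0.06² + 0.18² + 0.08² + 0.07² + 0.07² + 0.14² + 0.10² = 0.0256 + 0.0196 + 0.0036 + 0.0324 + 0.0064 + 0.0049 + 0.0049 + 0.0196 + 0.0100 = 0.1270
B = 1 / 0.1270 = 7.8740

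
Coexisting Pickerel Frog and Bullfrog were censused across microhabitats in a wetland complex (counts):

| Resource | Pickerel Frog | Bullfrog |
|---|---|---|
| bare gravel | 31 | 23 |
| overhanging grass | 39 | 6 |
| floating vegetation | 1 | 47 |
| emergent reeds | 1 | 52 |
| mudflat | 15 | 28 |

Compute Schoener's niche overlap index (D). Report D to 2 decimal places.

Proportions for Pickerel Frog (n=87): 31/87=0.3563, 39/87=0.4483, 1/87=0.0115, 1/87=0.0115, 15/87=0.1724
Proportions for Bullfrog (n=156): 23/156=0.1474, 6/156=0.0385, 47/156=0.3013, 52/156=0.3333, 28/156=0.1795
Σ|p₁ᵢ − p₂ᵢ| = 0.2089 + 0.4098 + 0.2898 + 0.3218 + 0.0071 = 1.2374
D = 1 − ½ × 1.2374 = 1 − 0.61870 = 0.38130

0.38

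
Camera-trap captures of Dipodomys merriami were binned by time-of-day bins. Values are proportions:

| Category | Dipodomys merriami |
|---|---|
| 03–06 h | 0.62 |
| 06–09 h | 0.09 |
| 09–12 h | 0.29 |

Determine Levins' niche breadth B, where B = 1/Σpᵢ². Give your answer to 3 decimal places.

2.098

Σpᵢ² = 0.62² + 0.09² + 0.29² = 0.3844 + 0.0081 + 0.0841 = 0.4766
B = 1 / 0.4766 = 2.09820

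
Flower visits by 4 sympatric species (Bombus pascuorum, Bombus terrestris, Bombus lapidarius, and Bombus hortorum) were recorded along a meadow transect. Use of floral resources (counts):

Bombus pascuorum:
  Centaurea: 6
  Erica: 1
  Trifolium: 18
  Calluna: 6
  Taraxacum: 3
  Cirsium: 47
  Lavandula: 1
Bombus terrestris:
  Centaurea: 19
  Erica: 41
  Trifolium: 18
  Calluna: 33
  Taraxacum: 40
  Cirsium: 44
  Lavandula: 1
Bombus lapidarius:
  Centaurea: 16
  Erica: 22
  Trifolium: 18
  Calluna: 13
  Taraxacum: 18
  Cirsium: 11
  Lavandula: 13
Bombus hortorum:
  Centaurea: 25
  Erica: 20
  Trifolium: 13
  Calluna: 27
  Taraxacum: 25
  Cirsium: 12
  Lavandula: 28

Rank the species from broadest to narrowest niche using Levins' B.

Bombus lapidarius > Bombus hortorum > Bombus terrestris > Bombus pascuorum

Proportions for Bombus pascuorum (n=82): 6/82=0.0732, 1/82=0.0122, 18/82=0.2195, 6/82=0.0732, 3/82=0.0366, 47/82=0.5732, 1/82=0.0122
Proportions for Bombus terrestris (n=196): 19/196=0.0969, 41/196=0.2092, 18/196=0.0918, 33/196=0.1684, 40/196=0.2041, 44/196=0.2245, 1/196=0.0051
Proportions for Bombus lapidarius (n=111): 16/111=0.1441, 22/111=0.1982, 18/111=0.1622, 13/111=0.1171, 18/111=0.1622, 11/111=0.0991, 13/111=0.1171
Proportions for Bombus hortorum (n=150): 25/150=0.1667, 20/150=0.1333, 13/150=0.0867, 27/150=0.1800, 25/150=0.1667, 12/150=0.0800, 28/150=0.1867
Σp_pascᵢ² = 0.0732² + 0.0122² + 0.2195² + 0.0732² + 0.0366² + 0.5732² + 0.0122² = 0.005358 + 0.000149 + 0.048180 + 0.005358 + 0.001340 + 0.328558 + 0.000149 = 0.389092
B_pasc = 1 / 0.389092 = 2.5701
Σp_terrᵢ² = 0.0969² + 0.2092² + 0.0918² + 0.1684² + 0.2041² + 0.2245² + 0.0051² = 0.009390 + 0.043765 + 0.008427 + 0.028359 + 0.041657 + 0.050400 + 0.000026 = 0.182024
B_terr = 1 / 0.182024 = 5.4938
Σp_lapiᵢ² = 0.1441² + 0.1982² + 0.1622² + 0.1171² + 0.1622² + 0.0991² + 0.1171² = 0.020765 + 0.039283 + 0.026309 + 0.013712 + 0.026309 + 0.009821 + 0.013712 = 0.149911
B_lapi = 1 / 0.149911 = 6.6706
Σp_hortᵢ² = 0.1667² + 0.1333² + 0.0867² + 0.1800² + 0.1667² + 0.0800² + 0.1867² = 0.027789 + 0.017769 + 0.007517 + 0.032400 + 0.027789 + 0.006400 + 0.034857 = 0.154521
B_hort = 1 / 0.154521 = 6.4716
Ranking by B (broadest → narrowest): Bombus lapidarius (6.67) > Bombus hortorum (6.47) > Bombus terrestris (5.49) > Bombus pascuorum (2.57)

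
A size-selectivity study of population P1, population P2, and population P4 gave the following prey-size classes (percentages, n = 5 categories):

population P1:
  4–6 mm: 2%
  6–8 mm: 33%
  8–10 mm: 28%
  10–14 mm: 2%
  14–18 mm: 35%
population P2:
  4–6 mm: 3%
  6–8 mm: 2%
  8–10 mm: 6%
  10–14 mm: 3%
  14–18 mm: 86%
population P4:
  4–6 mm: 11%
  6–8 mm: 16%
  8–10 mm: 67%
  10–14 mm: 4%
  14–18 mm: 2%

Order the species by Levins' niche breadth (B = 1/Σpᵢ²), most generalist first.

Convert percentages to proportions (divide by 100).
Σp_P1ᵢ² = 0.02² + 0.33² + 0.28² + 0.02² + 0.35² = 0.0004 + 0.1089 + 0.0784 + 0.0004 + 0.1225 = 0.3106
B_P1 = 1 / 0.3106 = 3.2196
Σp_P2ᵢ² = 0.03² + 0.02² + 0.06² + 0.03² + 0.86² = 0.0009 + 0.0004 + 0.0036 + 0.0009 + 0.7396 = 0.7454
B_P2 = 1 / 0.7454 = 1.3416
Σp_P4ᵢ² = 0.11² + 0.16² + 0.67² + 0.04² + 0.02² = 0.0121 + 0.0256 + 0.4489 + 0.0016 + 0.0004 = 0.4886
B_P4 = 1 / 0.4886 = 2.0467
Ranking by B (broadest → narrowest): population P1 (3.22) > population P4 (2.05) > population P2 (1.34)

population P1 > population P4 > population P2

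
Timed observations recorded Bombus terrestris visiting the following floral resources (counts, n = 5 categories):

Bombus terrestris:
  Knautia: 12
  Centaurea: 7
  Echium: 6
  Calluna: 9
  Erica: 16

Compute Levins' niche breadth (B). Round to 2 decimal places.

4.42

Proportions for Bombus terrestris (n=50): 12/50=0.2400, 7/50=0.1400, 6/50=0.1200, 9/50=0.1800, 16/50=0.3200
Σpᵢ² = 0.2400² + 0.1400² + 0.1200² + 0.1800² + 0.3200² = 0.057600 + 0.019600 + 0.014400 + 0.032400 + 0.102400 = 0.226400
B = 1 / 0.226400 = 4.4170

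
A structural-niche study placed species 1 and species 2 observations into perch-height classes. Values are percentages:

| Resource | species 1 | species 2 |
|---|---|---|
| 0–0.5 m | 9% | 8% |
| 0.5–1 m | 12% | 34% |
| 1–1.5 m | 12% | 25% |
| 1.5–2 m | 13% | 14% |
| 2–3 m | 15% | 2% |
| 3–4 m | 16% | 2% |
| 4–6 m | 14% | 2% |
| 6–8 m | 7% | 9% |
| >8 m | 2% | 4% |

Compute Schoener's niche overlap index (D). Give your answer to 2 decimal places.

Convert percentages to proportions (divide by 100).
Σ|p₁ᵢ − p₂ᵢ| = 0.01 + 0.22 + 0.13 + 0.01 + 0.13 + 0.14 + 0.12 + 0.02 + 0.02 = 0.80
D = 1 − ½ × 0.80 = 1 − 0.400 = 0.6000

0.60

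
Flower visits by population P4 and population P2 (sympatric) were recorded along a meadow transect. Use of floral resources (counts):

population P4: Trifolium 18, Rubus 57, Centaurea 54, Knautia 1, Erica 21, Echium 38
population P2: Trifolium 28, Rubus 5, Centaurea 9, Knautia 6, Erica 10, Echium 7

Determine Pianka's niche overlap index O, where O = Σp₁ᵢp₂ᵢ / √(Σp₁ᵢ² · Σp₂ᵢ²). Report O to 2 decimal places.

0.59

Proportions for population P4 (n=189): 18/189=0.0952, 57/189=0.3016, 54/189=0.2857, 1/189=0.0053, 21/189=0.1111, 38/189=0.2011
Proportions for population P2 (n=65): 28/65=0.4308, 5/65=0.0769, 9/65=0.1385, 6/65=0.0923, 10/65=0.1538, 7/65=0.1077
Σ p₁ᵢp₂ᵢ = 0.041012 + 0.023193 + 0.039569 + 0.000489 + 0.017087 + 0.021658 = 0.143008
Σp_1ᵢ² = 0.0952² + 0.3016² + 0.2857² + 0.0053² + 0.1111² + 0.2011² = 0.009063 + 0.090963 + 0.081624 + 0.000028 + 0.012343 + 0.040441 = 0.234462
Σp_2ᵢ² = 0.4308² + 0.0769² + 0.1385² + 0.0923² + 0.1538² + 0.1077² = 0.185589 + 0.005914 + 0.019182 + 0.008519 + 0.023654 + 0.011599 = 0.254457
O = 0.143008 / √(0.234462 × 0.254457) = 0.143008 / 0.2442550 = 0.5855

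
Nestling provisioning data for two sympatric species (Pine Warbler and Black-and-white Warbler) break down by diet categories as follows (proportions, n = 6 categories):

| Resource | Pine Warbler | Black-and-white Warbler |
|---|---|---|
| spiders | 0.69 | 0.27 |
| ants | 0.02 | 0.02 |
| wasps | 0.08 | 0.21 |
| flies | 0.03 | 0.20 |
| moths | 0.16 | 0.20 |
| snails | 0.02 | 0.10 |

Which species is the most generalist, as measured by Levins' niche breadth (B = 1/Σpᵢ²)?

Σp_Pineᵢ² = 0.69² + 0.02² + 0.08² + 0.03² + 0.16² + 0.02² = 0.4761 + 0.0004 + 0.0064 + 0.0009 + 0.0256 + 0.0004 = 0.5098
B_Pine = 1 / 0.5098 = 1.9616
Σp_Blacᵢ² = 0.27² + 0.02² + 0.21² + 0.20² + 0.20² + 0.10² = 0.0729 + 0.0004 + 0.0441 + 0.0400 + 0.0400 + 0.0100 = 0.2074
B_Blac = 1 / 0.2074 = 4.8216
Highest B → broadest niche (most generalist): Black-and-white Warbler (B = 4.82).

Black-and-white Warbler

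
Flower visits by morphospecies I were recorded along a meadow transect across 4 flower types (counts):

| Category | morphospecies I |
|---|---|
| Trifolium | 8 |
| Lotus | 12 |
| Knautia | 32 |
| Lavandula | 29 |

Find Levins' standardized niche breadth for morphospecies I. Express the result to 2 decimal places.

Proportions for morphospecies I (n=81): 8/81=0.0988, 12/81=0.1481, 32/81=0.3951, 29/81=0.3580
Σpᵢ² = 0.0988² + 0.1481² + 0.3951² + 0.3580² = 0.009761 + 0.021934 + 0.156104 + 0.128164 = 0.315963
B = 1 / 0.315963 = 3.1649
Bₛ = (B − 1)/(n − 1) = (3.1649 − 1)/(4 − 1) = 2.1649/3 = 0.7216

0.72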